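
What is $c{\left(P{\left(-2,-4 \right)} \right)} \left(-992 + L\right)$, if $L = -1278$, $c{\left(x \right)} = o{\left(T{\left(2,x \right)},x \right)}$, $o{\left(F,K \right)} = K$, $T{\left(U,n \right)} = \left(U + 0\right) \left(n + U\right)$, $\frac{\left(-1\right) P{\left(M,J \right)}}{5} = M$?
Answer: $-22700$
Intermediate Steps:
$P{\left(M,J \right)} = - 5 M$
$T{\left(U,n \right)} = U \left(U + n\right)$
$c{\left(x \right)} = x$
$c{\left(P{\left(-2,-4 \right)} \right)} \left(-992 + L\right) = \left(-5\right) \left(-2\right) \left(-992 - 1278\right) = 10 \left(-2270\right) = -22700$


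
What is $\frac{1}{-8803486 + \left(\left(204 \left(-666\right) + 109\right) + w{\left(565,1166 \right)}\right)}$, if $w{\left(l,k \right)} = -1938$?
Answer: $- \frac{1}{8941179} \approx -1.1184 \cdot 10^{-7}$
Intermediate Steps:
$\frac{1}{-8803486 + \left(\left(204 \left(-666\right) + 109\right) + w{\left(565,1166 \right)}\right)} = \frac{1}{-8803486 + \left(\left(204 \left(-666\right) + 109\right) - 1938\right)} = \frac{1}{-8803486 + \left(\left(-135864 + 109\right) - 1938\right)} = \frac{1}{-8803486 - 137693} = \frac{1}{-8941179} = - \frac{1}{8941179}$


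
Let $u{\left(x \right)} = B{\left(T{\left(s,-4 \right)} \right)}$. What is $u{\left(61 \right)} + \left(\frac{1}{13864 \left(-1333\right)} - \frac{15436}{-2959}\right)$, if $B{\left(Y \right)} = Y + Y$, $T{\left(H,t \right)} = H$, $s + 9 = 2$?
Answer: $- \frac{480313707839}{54684426808} \approx -8.7834$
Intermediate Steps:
$s = -7$ ($s = -9 + 2 = -7$)
$B{\left(Y \right)} = 2 Y$
$u{\left(x \right)} = -14$ ($u{\left(x \right)} = 2 \left(-7\right) = -14$)
$u{\left(61 \right)} + \left(\frac{1}{13864 \left(-1333\right)} - \frac{15436}{-2959}\right) = -14 + \left(\frac{1}{13864 \left(-1333\right)} - \frac{15436}{-2959}\right) = -14 + \left(\frac{1}{13864} \left(- \frac{1}{1333}\right) - - \frac{15436}{2959}\right) = -14 + \left(- \frac{1}{18480712} + \frac{15436}{2959}\right) = -14 + \frac{285268267473}{54684426808} = - \frac{480313707839}{54684426808}$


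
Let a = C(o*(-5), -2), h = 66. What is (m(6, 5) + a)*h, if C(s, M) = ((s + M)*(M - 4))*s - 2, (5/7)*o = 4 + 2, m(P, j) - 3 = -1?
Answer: -731808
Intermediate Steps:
m(P, j) = 2 (m(P, j) = 3 - 1 = 2)
o = 42/5 (o = 7*(4 + 2)/5 = (7/5)*6 = 42/5 ≈ 8.4000)
C(s, M) = -2 + s*(-4 + M)*(M + s) (C(s, M) = ((M + s)*(-4 + M))*s - 2 = ((-4 + M)*(M + s))*s - 2 = s*(-4 + M)*(M + s) - 2 = -2 + s*(-4 + M)*(M + s))
a = -11090 (a = -2 - 4*((42/5)*(-5))² - 2*((42/5)*(-5))² + ((42/5)*(-5))*(-2)² - 4*(-2)*(42/5)*(-5) = -2 - 4*(-42)² - 2*(-42)² - 42*4 - 4*(-2)*(-42) = -2 - 4*1764 - 2*1764 - 168 - 336 = -2 - 7056 - 3528 - 168 - 336 = -11090)
(m(6, 5) + a)*h = (2 - 11090)*66 = -11088*66 = -731808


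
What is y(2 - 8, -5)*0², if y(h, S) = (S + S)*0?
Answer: 0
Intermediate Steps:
y(h, S) = 0 (y(h, S) = (2*S)*0 = 0)
y(2 - 8, -5)*0² = 0*0² = 0*0 = 0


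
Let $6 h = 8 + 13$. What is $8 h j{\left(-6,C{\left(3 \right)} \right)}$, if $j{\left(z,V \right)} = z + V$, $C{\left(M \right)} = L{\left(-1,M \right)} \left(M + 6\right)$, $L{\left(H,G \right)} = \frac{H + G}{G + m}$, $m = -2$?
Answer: $336$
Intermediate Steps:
$L{\left(H,G \right)} = \frac{G + H}{-2 + G}$ ($L{\left(H,G \right)} = \frac{H + G}{G - 2} = \frac{G + H}{-2 + G}$)
$h = \frac{7}{2}$ ($h = \frac{8 + 13}{6} = \frac{1}{6} \cdot 21 = \frac{7}{2} \approx 3.5$)
$C{\left(M \right)} = \frac{\left(-1 + M\right) \left(6 + M\right)}{-2 + M}$ ($C{\left(M \right)} = \frac{M - 1}{-2 + M} \left(M + 6\right) = \frac{-1 + M}{-2 + M} \left(6 + M\right) = \frac{\left(-1 + M\right) \left(6 + M\right)}{-2 + M}$)
$j{\left(z,V \right)} = V + z$
$8 h j{\left(-6,C{\left(3 \right)} \right)} = 8 \cdot \frac{7}{2} \left(\frac{\left(-1 + 3\right) \left(6 + 3\right)}{-2 + 3} - 6\right) = 28 \left(1^{-1} \cdot 2 \cdot 9 - 6\right) = 28 \left(1 \cdot 2 \cdot 9 - 6\right) = 28 \left(18 - 6\right) = 28 \cdot 12 = 336$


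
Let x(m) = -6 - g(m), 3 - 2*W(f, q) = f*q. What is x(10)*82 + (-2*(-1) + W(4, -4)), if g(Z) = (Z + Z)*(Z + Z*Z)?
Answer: -361761/2 ≈ -1.8088e+5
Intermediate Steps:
W(f, q) = 3/2 - f*q/2
g(Z) = 2*Z*(Z + Z²) (g(Z) = (2*Z)*(Z + Z²) = 2*Z*(Z + Z²))
x(m) = -6 - 2*m²*(1 + m)
x(10)*82 + (-2*(-1) + W(4, -4)) = (-6 + 2*10²*(-1 - 1*10))*82 + (-2*(-1) + (3/2 - ½*4*(-4))) = (-6 + 2*100*(-1 - 10))*82 + (2 + (3/2 + 8)) = (-6 + 2*100*(-11))*82 + (2 + 19/2) = (-6 - 2200)*82 + 23/2 = -2206*82 + 23/2 = -180892 + 23/2 = -361761/2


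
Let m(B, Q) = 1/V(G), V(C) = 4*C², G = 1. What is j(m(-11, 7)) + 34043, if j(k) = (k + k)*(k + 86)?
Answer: 272689/8 ≈ 34086.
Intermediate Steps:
m(B, Q) = ¼ (m(B, Q) = 1/(4*1²) = 1/(4*1) = 1/4 = ¼)
j(k) = 2*k*(86 + k) (j(k) = (2*k)*(86 + k) = 2*k*(86 + k))
j(m(-11, 7)) + 34043 = 2*(¼)*(86 + ¼) + 34043 = 2*(¼)*(345/4) + 34043 = 345/8 + 34043 = 272689/8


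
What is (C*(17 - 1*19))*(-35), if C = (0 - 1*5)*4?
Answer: -1400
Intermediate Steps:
C = -20 (C = (0 - 5)*4 = -5*4 = -20)
(C*(17 - 1*19))*(-35) = -20*(17 - 1*19)*(-35) = -20*(17 - 19)*(-35) = -20*(-2)*(-35) = 40*(-35) = -1400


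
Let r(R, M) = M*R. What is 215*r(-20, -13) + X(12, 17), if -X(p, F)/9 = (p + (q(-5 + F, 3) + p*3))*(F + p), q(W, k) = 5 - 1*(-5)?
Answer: 40762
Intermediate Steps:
q(W, k) = 10 (q(W, k) = 5 + 5 = 10)
X(p, F) = -9*(10 + 4*p)*(F + p) (X(p, F) = -9*(p + (10 + p*3))*(F + p) = -9*(p + (10 + 3*p))*(F + p) = -9*(10 + 4*p)*(F + p))
215*r(-20, -13) + X(12, 17) = 215*(-13*(-20)) + (-90*17 - 90*12 - 36*12² - 36*17*12) = 215*260 + (-1530 - 1080 - 36*144 - 7344) = 55900 + (-1530 - 1080 - 5184 - 7344) = 55900 - 15138 = 40762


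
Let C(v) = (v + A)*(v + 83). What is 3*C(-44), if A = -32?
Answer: -8892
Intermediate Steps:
C(v) = (-32 + v)*(83 + v) (C(v) = (v - 32)*(v + 83) = (-32 + v)*(83 + v))
3*C(-44) = 3*(-2656 + (-44)² + 51*(-44)) = 3*(-2656 + 1936 - 2244) = 3*(-2964) = -8892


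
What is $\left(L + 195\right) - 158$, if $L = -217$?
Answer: $-180$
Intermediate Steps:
$\left(L + 195\right) - 158 = \left(-217 + 195\right) - 158 = -22 - 158 = -180$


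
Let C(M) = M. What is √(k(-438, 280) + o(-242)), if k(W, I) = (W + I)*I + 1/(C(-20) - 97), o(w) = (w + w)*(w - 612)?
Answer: √561395003/39 ≈ 607.53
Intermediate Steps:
o(w) = 2*w*(-612 + w) (o(w) = (2*w)*(-612 + w) = 2*w*(-612 + w))
k(W, I) = -1/117 + I*(I + W) (k(W, I) = (W + I)*I + 1/(-20 - 97) = (I + W)*I + 1/(-117) = I*(I + W) - 1/117 = -1/117 + I*(I + W))
√(k(-438, 280) + o(-242)) = √((-1/117 + 280² + 280*(-438)) + 2*(-242)*(-612 - 242)) = √((-1/117 + 78400 - 122640) + 2*(-242)*(-854)) = √(-5176081/117 + 413336) = √(43184231/117) = √561395003/39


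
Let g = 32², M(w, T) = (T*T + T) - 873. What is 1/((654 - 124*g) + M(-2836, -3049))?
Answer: 1/9166157 ≈ 1.0910e-7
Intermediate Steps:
M(w, T) = -873 + T + T² (M(w, T) = (T² + T) - 873 = (T + T²) - 873 = -873 + T + T²)
g = 1024
1/((654 - 124*g) + M(-2836, -3049)) = 1/((654 - 124*1024) + (-873 - 3049 + (-3049)²)) = 1/((654 - 126976) + (-873 - 3049 + 9296401)) = 1/(-126322 + 9292479) = 1/9166157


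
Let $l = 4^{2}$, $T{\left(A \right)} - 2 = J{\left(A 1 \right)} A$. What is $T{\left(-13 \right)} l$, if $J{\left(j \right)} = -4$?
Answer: $864$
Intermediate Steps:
$T{\left(A \right)} = 2 - 4 A$
$l = 16$
$T{\left(-13 \right)} l = \left(2 - -52\right) 16 = \left(2 + 52\right) 16 = 54 \cdot 16 = 864$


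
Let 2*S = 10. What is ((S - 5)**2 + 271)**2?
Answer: 73441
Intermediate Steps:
S = 5 (S = (1/2)*10 = 5)
((S - 5)**2 + 271)**2 = ((5 - 5)**2 + 271)**2 = (0**2 + 271)**2 = (0 + 271)**2 = 271**2 = 73441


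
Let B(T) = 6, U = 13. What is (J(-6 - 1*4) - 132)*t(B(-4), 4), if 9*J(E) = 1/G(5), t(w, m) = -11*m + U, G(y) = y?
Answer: 184109/45 ≈ 4091.3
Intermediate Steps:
t(w, m) = 13 - 11*m (t(w, m) = -11*m + 13 = 13 - 11*m)
J(E) = 1/45 (J(E) = (⅑)/5 = (⅑)*(⅕) = 1/45)
(J(-6 - 1*4) - 132)*t(B(-4), 4) = (1/45 - 132)*(13 - 11*4) = -5939*(13 - 44)/45 = -5939/45*(-31) = 184109/45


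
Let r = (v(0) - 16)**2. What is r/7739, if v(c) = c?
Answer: 256/7739 ≈ 0.033079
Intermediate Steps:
r = 256 (r = (0 - 16)**2 = (-16)**2 = 256)
r/7739 = 256/7739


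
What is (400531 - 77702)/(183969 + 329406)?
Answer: 322829/513375 ≈ 0.62884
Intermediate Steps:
(400531 - 77702)/(183969 + 329406) = 322829/513375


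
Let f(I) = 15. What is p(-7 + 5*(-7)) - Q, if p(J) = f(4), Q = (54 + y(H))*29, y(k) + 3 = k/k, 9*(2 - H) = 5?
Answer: -1493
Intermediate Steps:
H = 13/9 (H = 2 - 1/9*5 = 2 - 5/9 = 13/9 ≈ 1.4444)
y(k) = -2 (y(k) = -3 + k/k = -3 + 1 = -2)
Q = 1508 (Q = (54 - 2)*29 = 52*29 = 1508)
p(J) = 15
p(-7 + 5*(-7)) - Q = 15 - 1*1508 = 15 - 1508 = -1493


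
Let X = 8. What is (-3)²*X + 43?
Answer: 115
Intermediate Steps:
(-3)²*X + 43 = (-3)²*8 + 43 = 9*8 + 43 = 72 + 43 = 115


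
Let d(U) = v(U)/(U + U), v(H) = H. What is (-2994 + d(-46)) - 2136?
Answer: -10259/2 ≈ -5129.5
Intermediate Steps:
d(U) = 1/2 (d(U) = U/(U + U) = U/((2*U)) = U*(1/(2*U)) = 1/2)
(-2994 + d(-46)) - 2136 = (-2994 + 1/2) - 2136 = -5987/2 - 2136 = -10259/2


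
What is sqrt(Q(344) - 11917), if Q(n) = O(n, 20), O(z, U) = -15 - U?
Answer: 12*I*sqrt(83) ≈ 109.33*I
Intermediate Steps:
Q(n) = -35 (Q(n) = -15 - 1*20 = -15 - 20 = -35)
sqrt(Q(344) - 11917) = sqrt(-35 - 11917) = sqrt(-11952) = 12*I*sqrt(83)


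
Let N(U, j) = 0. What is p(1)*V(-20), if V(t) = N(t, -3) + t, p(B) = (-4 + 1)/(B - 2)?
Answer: -60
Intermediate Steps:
p(B) = -3/(-2 + B)
V(t) = t (V(t) = 0 + t = t)
p(1)*V(-20) = -3/(-2 + 1)*(-20) = -3/(-1)*(-20) = -3*(-1)*(-20) = 3*(-20) = -60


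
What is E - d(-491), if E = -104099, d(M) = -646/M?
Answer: -51113255/491 ≈ -1.0410e+5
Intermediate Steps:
E - d(-491) = -104099 - (-646)/(-491) = -104099 - (-646)*(-1)/491 = -104099 - 1*646/491 = -104099 - 646/491 = -51113255/491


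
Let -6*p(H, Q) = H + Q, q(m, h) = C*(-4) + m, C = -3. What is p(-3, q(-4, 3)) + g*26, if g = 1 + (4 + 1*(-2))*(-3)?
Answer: -785/6 ≈ -130.83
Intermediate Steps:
q(m, h) = 12 + m (q(m, h) = -3*(-4) + m = 12 + m)
g = -5 (g = 1 + (4 - 2)*(-3) = 1 + 2*(-3) = 1 - 6 = -5)
p(H, Q) = -H/6 - Q/6 (p(H, Q) = -(H + Q)/6 = -H/6 - Q/6)
p(-3, q(-4, 3)) + g*26 = (-1/6*(-3) - (12 - 4)/6) - 5*26 = (1/2 - 1/6*8) - 130 = (1/2 - 4/3) - 130 = -5/6 - 130 = -785/6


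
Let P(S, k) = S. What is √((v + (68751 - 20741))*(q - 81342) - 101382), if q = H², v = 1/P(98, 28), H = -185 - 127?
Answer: √37639585263/7 ≈ 27716.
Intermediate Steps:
H = -312
v = 1/98 ≈ 0.010204
q = 97344 (q = (-312)² = 97344)
√((v + (68751 - 20741))*(q - 81342) - 101382) = √((1/98 + (68751 - 20741))*(97344 - 81342) - 101382) = √((1/98 + 48010)*16002 - 101382) = √((4704981/98)*16002 - 101382) = √(5377793283/7 - 101382) = √(5377083609/7) = √37639585263/7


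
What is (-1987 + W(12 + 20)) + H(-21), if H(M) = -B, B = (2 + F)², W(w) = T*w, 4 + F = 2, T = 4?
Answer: -1859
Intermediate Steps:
F = -2 (F = -4 + 2 = -2)
W(w) = 4*w
B = 0 (B = (2 - 2)² = 0² = 0)
H(M) = 0 (H(M) = -1*0 = 0)
(-1987 + W(12 + 20)) + H(-21) = (-1987 + 4*(12 + 20)) + 0 = (-1987 + 4*32) + 0 = (-1987 + 128) + 0 = -1859 + 0 = -1859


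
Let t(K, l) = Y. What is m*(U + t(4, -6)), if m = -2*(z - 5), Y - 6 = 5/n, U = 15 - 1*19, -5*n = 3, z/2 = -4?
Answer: -494/3 ≈ -164.67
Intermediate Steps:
z = -8 (z = 2*(-4) = -8)
n = -3/5 (n = -1/5*3 = -3/5 ≈ -0.60000)
U = -4 (U = 15 - 19 = -4)
Y = -7/3 (Y = 6 + 5/(-3/5) = 6 + 5*(-5/3) = 6 - 25/3 = -7/3 ≈ -2.3333)
t(K, l) = -7/3
m = 26 (m = -2*(-8 - 5) = -2*(-13) = 26)
m*(U + t(4, -6)) = 26*(-4 - 7/3) = 26*(-19/3) = -494/3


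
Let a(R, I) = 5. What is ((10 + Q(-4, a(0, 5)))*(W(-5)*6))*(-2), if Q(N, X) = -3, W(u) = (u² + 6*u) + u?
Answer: 840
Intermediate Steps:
W(u) = u² + 7*u
((10 + Q(-4, a(0, 5)))*(W(-5)*6))*(-2) = ((10 - 3)*(-5*(7 - 5)*6))*(-2) = (7*(-5*2*6))*(-2) = (7*(-10*6))*(-2) = (7*(-60))*(-2) = -420*(-2) = 840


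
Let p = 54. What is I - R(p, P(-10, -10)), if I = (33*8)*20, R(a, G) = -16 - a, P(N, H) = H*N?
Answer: 5350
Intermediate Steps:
I = 5280 (I = 264*20 = 5280)
I - R(p, P(-10, -10)) = 5280 - (-16 - 1*54) = 5280 - (-16 - 54) = 5280 - 1*(-70) = 5280 + 70 = 5350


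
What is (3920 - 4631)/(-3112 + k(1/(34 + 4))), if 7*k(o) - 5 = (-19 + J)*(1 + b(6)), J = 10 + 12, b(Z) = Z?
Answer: 4977/21758 ≈ 0.22874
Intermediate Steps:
J = 22
k(o) = 26/7 (k(o) = 5/7 + ((-19 + 22)*(1 + 6))/7 = 5/7 + (3*7)/7 = 5/7 + (⅐)*21 = 5/7 + 3 = 26/7)
(3920 - 4631)/(-3112 + k(1/(34 + 4))) = (3920 - 4631)/(-3112 + 26/7) = -711/(-21758/7) = -711*(-7/21758) = 4977/21758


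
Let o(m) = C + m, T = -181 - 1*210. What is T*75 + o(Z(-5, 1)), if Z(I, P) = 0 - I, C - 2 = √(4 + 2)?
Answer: -29318 + √6 ≈ -29316.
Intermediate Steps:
T = -391 (T = -181 - 210 = -391)
C = 2 + √6 (C = 2 + √(4 + 2) = 2 + √6 ≈ 4.4495)
Z(I, P) = -I
o(m) = 2 + m + √6 (o(m) = (2 + √6) + m = 2 + m + √6)
T*75 + o(Z(-5, 1)) = -391*75 + (2 - 1*(-5) + √6) = -29325 + (2 + 5 + √6) = -29325 + (7 + √6) = -29318 + √6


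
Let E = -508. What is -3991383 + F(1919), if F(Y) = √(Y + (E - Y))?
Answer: -3991383 + 2*I*√127 ≈ -3.9914e+6 + 22.539*I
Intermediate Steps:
F(Y) = 2*I*√127 (F(Y) = √(Y + (-508 - Y)) = √(-508) = 2*I*√127)
-3991383 + F(1919) = -3991383 + 2*I*√127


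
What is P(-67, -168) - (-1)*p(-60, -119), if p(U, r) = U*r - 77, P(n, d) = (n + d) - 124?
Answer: 6704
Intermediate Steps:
P(n, d) = -124 + d + n (P(n, d) = (d + n) - 124 = -124 + d + n)
p(U, r) = -77 + U*r
P(-67, -168) - (-1)*p(-60, -119) = (-124 - 168 - 67) - (-1)*(-77 - 60*(-119)) = -359 - (-1)*(-77 + 7140) = -359 - (-1)*7063 = -359 - 1*(-7063) = -359 + 7063 = 6704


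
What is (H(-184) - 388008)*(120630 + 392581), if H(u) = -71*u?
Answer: -192425385184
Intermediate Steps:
(H(-184) - 388008)*(120630 + 392581) = (-71*(-184) - 388008)*(120630 + 392581) = (13064 - 388008)*513211 = -374944*513211 = -192425385184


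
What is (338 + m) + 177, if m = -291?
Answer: 224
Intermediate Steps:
(338 + m) + 177 = (338 - 291) + 177 = 47 + 177 = 224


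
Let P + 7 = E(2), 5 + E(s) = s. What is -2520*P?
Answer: 25200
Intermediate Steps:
E(s) = -5 + s
P = -10 (P = -7 + (-5 + 2) = -7 - 3 = -10)
-2520*P = -2520*(-10) = -504*(-50) = 25200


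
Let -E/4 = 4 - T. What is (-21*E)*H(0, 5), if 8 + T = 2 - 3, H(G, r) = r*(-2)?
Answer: -10920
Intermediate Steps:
H(G, r) = -2*r
T = -9 (T = -8 + (2 - 3) = -8 - 1 = -9)
E = -52 (E = -4*(4 - 1*(-9)) = -4*(4 + 9) = -4*13 = -52)
(-21*E)*H(0, 5) = (-21*(-52))*(-2*5) = 1092*(-10) = -10920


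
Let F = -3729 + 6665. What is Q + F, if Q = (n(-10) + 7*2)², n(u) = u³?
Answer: 975132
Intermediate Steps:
F = 2936
Q = 972196 (Q = ((-10)³ + 7*2)² = (-1000 + 14)² = (-986)² = 972196)
Q + F = 972196 + 2936 = 975132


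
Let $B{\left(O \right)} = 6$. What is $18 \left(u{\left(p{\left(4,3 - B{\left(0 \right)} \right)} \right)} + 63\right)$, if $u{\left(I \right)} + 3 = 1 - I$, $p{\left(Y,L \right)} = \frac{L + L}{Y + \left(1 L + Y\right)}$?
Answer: $\frac{5598}{5} \approx 1119.6$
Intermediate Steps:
$p{\left(Y,L \right)} = \frac{2 L}{L + 2 Y}$ ($p{\left(Y,L \right)} = \frac{2 L}{Y + \left(L + Y\right)} = \frac{2 L}{L + 2 Y}$)
$u{\left(I \right)} = -2 - I$ ($u{\left(I \right)} = -3 - \left(-1 + I\right) = -2 - I$)
$18 \left(u{\left(p{\left(4,3 - B{\left(0 \right)} \right)} \right)} + 63\right) = 18 \left(\left(-2 - \frac{2 \left(3 - 6\right)}{\left(3 - 6\right) + 2 \cdot 4}\right) + 63\right) = 18 \left(\left(-2 - \frac{2 \left(3 - 6\right)}{\left(3 - 6\right) + 8}\right) + 63\right) = 18 \left(\left(-2 - 2 \left(-3\right) \frac{1}{-3 + 8}\right) + 63\right) = 18 \left(\left(-2 - 2 \left(-3\right) \frac{1}{5}\right) + 63\right) = 18 \left(\left(-2 - - \frac{6}{5}\right) + 63\right) = 18 \left(\left(-2 + \frac{6}{5}\right) + 63\right) = 18 \left(- \frac{4}{5} + 63\right) = 18 \cdot \frac{311}{5} = \frac{5598}{5}$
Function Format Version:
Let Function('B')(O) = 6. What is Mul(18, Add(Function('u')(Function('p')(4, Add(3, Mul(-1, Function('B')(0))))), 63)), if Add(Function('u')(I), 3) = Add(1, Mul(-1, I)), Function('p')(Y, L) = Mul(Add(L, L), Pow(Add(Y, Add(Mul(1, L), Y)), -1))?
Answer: Rational(5598, 5) ≈ 1119.6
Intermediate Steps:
Function('p')(Y, L) = Mul(2, L, Pow(Add(L, Mul(2, Y)), -1)) (Function('p')(Y, L) = Mul(Mul(2, L), Pow(Add(Y, Add(L, Y)), -1)) = Mul(Mul(2, L), Pow(Add(L, Mul(2, Y)), -1)) = Mul(2, L, Pow(Add(L, Mul(2, Y)), -1)))
Function('u')(I) = Add(-2, Mul(-1, I)) (Function('u')(I) = Add(-3, Add(1, Mul(-1, I))) = Add(-2, Mul(-1, I)))
Mul(18, Add(Function('u')(Function('p')(4, Add(3, Mul(-1, Function('B')(0))))), 63)) = Mul(18, Add(Add(-2, Mul(-1, Mul(2, Add(3, Mul(-1, 6)), Pow(Add(Add(3, Mul(-1, 6)), Mul(2, 4)), -1)))), 63)) = Mul(18, Add(Add(-2, Mul(-1, Mul(2, Add(3, -6), Pow(Add(Add(3, -6), 8), -1)))), 63)) = Mul(18, Add(Add(-2, Mul(-1, Mul(2, -3, Pow(Add(-3, 8), -1)))), 63)) = Mul(18, Add(Add(-2, Mul(-1, Mul(2, -3, Pow(5, -1)))), 63)) = Mul(18, Add(Add(-2, Mul(-1, Mul(2, -3, Rational(1, 5)))), 63)) = Mul(18, Add(Add(-2, Mul(-1, Rational(-6, 5))), 63)) = Mul(18, Add(Add(-2, Rational(6, 5)), 63)) = Mul(18, Add(Rational(-4, 5), 63)) = Mul(18, Rational(311, 5)) = Rational(5598, 5)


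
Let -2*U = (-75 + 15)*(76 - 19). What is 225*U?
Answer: 384750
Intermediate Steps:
U = 1710 (U = -(-75 + 15)*(76 - 19)/2 = -(-30)*57 = -½*(-3420) = 1710)
225*U = 225*1710 = 384750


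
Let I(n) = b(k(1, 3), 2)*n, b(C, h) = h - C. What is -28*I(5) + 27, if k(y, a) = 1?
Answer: -113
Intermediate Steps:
I(n) = n (I(n) = (2 - 1*1)*n = (2 - 1)*n = 1*n = n)
-28*I(5) + 27 = -28*5 + 27 = -140 + 27 = -113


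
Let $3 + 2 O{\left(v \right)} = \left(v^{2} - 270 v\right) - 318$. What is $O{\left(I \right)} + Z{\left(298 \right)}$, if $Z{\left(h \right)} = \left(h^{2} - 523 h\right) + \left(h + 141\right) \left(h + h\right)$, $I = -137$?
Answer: $222313$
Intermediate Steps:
$Z{\left(h \right)} = h^{2} - 523 h + 2 h \left(141 + h\right)$ ($Z{\left(h \right)} = \left(h^{2} - 523 h\right) + \left(141 + h\right) 2 h = \left(h^{2} - 523 h\right) + 2 h \left(141 + h\right) = h^{2} - 523 h + 2 h \left(141 + h\right)$)
$O{\left(v \right)} = - \frac{321}{2} + \frac{v^{2}}{2} - 135 v$ ($O{\left(v \right)} = - \frac{3}{2} + \frac{\left(v^{2} - 270 v\right) - 318}{2} = - \frac{3}{2} + \frac{-318 + v^{2} - 270 v}{2} = - \frac{3}{2} - \left(159 + 135 v - \frac{v^{2}}{2}\right) = - \frac{321}{2} + \frac{v^{2}}{2} - 135 v$)
$O{\left(I \right)} + Z{\left(298 \right)} = \left(- \frac{321}{2} + \frac{\left(-137\right)^{2}}{2} - -18495\right) + 298 \left(-241 + 3 \cdot 298\right) = \left(- \frac{321}{2} + \frac{1}{2} \cdot 18769 + 18495\right) + 298 \left(-241 + 894\right) = \left(- \frac{321}{2} + \frac{18769}{2} + 18495\right) + 298 \cdot 653 = 27719 + 194594 = 222313$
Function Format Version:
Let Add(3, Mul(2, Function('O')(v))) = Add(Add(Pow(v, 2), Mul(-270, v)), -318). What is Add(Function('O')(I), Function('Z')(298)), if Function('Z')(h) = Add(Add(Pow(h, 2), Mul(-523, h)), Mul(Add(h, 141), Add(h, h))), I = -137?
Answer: 222313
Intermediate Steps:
Function('Z')(h) = Add(Pow(h, 2), Mul(-523, h), Mul(2, h, Add(141, h))) (Function('Z')(h) = Add(Add(Pow(h, 2), Mul(-523, h)), Mul(Add(141, h), Mul(2, h))) = Add(Add(Pow(h, 2), Mul(-523, h)), Mul(2, h, Add(141, h))) = Add(Pow(h, 2), Mul(-523, h), Mul(2, h, Add(141, h))))
Function('O')(v) = Add(Rational(-321, 2), Mul(Rational(1, 2), Pow(v, 2)), Mul(-135, v)) (Function('O')(v) = Add(Rational(-3, 2), Mul(Rational(1, 2), Add(Add(Pow(v, 2), Mul(-270, v)), -318))) = Add(Rational(-3, 2), Mul(Rational(1, 2), Add(-318, Pow(v, 2), Mul(-270, v)))) = Add(Rational(-3, 2), Add(-159, Mul(Rational(1, 2), Pow(v, 2)), Mul(-135, v))) = Add(Rational(-321, 2), Mul(Rational(1, 2), Pow(v, 2)), Mul(-135, v)))
Add(Function('O')(I), Function('Z')(298)) = Add(Add(Rational(-321, 2), Mul(Rational(1, 2), Pow(-137, 2)), Mul(-135, -137)), Mul(298, Add(-241, Mul(3, 298)))) = Add(Add(Rational(-321, 2), Mul(Rational(1, 2), 18769), 18495), Mul(298, Add(-241, 894))) = Add(Add(Rational(-321, 2), Rational(18769, 2), 18495), Mul(298, 653)) = Add(27719, 194594) = 222313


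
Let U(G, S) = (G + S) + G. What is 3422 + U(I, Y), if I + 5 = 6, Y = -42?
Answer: 3382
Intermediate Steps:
I = 1 (I = -5 + 6 = 1)
U(G, S) = S + 2*G
3422 + U(I, Y) = 3422 + (-42 + 2*1) = 3422 + (-42 + 2) = 3422 - 40 = 3382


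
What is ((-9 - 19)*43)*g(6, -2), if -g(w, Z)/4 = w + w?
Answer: 57792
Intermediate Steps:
g(w, Z) = -8*w (g(w, Z) = -4*(w + w) = -8*w)
((-9 - 19)*43)*g(6, -2) = ((-9 - 19)*43)*(-8*6) = -28*43*(-48) = -1204*(-48) = 57792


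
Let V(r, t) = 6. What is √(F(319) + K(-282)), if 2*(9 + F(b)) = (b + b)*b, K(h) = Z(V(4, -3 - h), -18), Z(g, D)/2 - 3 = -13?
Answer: 2*√25433 ≈ 318.95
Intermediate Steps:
Z(g, D) = -20 (Z(g, D) = 6 + 2*(-13) = 6 - 26 = -20)
K(h) = -20
F(b) = -9 + b² (F(b) = -9 + ((b + b)*b)/2 = -9 + ((2*b)*b)/2 = -9 + (2*b²)/2 = -9 + b²)
√(F(319) + K(-282)) = √((-9 + 319²) - 20) = √((-9 + 101761) - 20) = √(101752 - 20) = √101732 = 2*√25433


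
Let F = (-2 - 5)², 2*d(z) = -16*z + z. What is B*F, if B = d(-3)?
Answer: 2205/2 ≈ 1102.5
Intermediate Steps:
d(z) = -15*z/2 (d(z) = (-16*z + z)/2 = (-15*z)/2 = -15*z/2)
B = 45/2 (B = -15/2*(-3) = 45/2 ≈ 22.500)
F = 49 (F = (-7)² = 49)
B*F = (45/2)*49 = 2205/2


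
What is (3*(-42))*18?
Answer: -2268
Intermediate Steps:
(3*(-42))*18 = -126*18 = -2268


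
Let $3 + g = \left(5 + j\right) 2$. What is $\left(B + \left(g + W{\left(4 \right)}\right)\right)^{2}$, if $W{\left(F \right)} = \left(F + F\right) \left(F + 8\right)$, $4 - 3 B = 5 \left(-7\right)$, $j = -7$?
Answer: $10404$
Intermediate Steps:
$B = 13$ ($B = \frac{4}{3} - \frac{5 \left(-7\right)}{3} = \frac{4}{3} - - \frac{35}{3} = \frac{4}{3} + \frac{35}{3} = 13$)
$g = -7$ ($g = -3 + \left(5 - 7\right) 2 = -3 - 4 = -7$)
$W{\left(F \right)} = 2 F \left(8 + F\right)$
$\left(B + \left(g + W{\left(4 \right)}\right)\right)^{2} = \left(13 - \left(7 - 8 \left(8 + 4\right)\right)\right)^{2} = \left(13 - \left(7 - 96\right)\right)^{2} = \left(13 + \left(-7 + 96\right)\right)^{2} = \left(13 + 89\right)^{2} = 102^{2} = 10404$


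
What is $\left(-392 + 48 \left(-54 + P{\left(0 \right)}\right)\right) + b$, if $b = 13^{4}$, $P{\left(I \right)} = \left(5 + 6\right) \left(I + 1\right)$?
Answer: $26105$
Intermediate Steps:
$P{\left(I \right)} = 11 + 11 I$ ($P{\left(I \right)} = 11 \left(1 + I\right) = 11 + 11 I$)
$b = 28561$
$\left(-392 + 48 \left(-54 + P{\left(0 \right)}\right)\right) + b = \left(-392 + 48 \left(-54 + \left(11 + 11 \cdot 0\right)\right)\right) + 28561 = \left(-392 + 48 \left(-54 + \left(11 + 0\right)\right)\right) + 28561 = \left(-392 + 48 \left(-54 + 11\right)\right) + 28561 = \left(-392 + 48 \left(-43\right)\right) + 28561 = \left(-392 - 2064\right) + 28561 = -2456 + 28561 = 26105$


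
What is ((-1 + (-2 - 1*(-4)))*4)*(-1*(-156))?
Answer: 624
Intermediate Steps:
((-1 + (-2 - 1*(-4)))*4)*(-1*(-156)) = ((-1 + (-2 + 4))*4)*156 = ((-1 + 2)*4)*156 = (1*4)*156 = 4*156 = 624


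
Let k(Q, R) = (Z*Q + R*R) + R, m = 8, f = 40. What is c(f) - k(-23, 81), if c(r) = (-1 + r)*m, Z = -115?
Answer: -8975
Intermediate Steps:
k(Q, R) = R + R**2 - 115*Q (k(Q, R) = (-115*Q + R*R) + R = (-115*Q + R**2) + R = (R**2 - 115*Q) + R = R + R**2 - 115*Q)
c(r) = -8 + 8*r (c(r) = (-1 + r)*8 = -8 + 8*r)
c(f) - k(-23, 81) = (-8 + 8*40) - (81 + 81**2 - 115*(-23)) = (-8 + 320) - (81 + 6561 + 2645) = 312 - 1*9287 = 312 - 9287 = -8975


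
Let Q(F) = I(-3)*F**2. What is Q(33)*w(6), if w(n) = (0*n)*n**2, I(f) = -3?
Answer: 0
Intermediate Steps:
w(n) = 0 (w(n) = 0*n**2 = 0)
Q(F) = -3*F**2
Q(33)*w(6) = -3*33**2*0 = -3*1089*0 = -3267*0 = 0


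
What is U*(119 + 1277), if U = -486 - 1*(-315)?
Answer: -238716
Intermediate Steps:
U = -171 (U = -486 + 315 = -171)
U*(119 + 1277) = -171*(119 + 1277) = -171*1396 = -238716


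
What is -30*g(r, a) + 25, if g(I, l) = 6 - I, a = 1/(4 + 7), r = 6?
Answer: 25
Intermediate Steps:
a = 1/11 ≈ 0.090909
-30*g(r, a) + 25 = -30*(6 - 1*6) + 25 = -30*(6 - 6) + 25 = -30*0 + 25 = 0 + 25 = 25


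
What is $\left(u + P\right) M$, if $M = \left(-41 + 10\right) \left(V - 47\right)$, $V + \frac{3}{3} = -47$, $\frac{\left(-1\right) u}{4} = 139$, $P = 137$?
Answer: $-1233955$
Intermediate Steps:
$u = -556$ ($u = \left(-4\right) 139 = -556$)
$V = -48$ ($V = -1 - 47 = -48$)
$M = 2945$ ($M = \left(-41 + 10\right) \left(-48 - 47\right) = \left(-31\right) \left(-95\right) = 2945$)
$\left(u + P\right) M = \left(-556 + 137\right) 2945 = \left(-419\right) 2945 = -1233955$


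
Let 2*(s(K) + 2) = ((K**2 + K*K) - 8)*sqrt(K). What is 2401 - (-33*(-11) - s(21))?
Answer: 2036 + 437*sqrt(21) ≈ 4038.6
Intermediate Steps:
s(K) = -2 + sqrt(K)*(-8 + 2*K**2)/2 (s(K) = -2 + (((K**2 + K*K) - 8)*sqrt(K))/2 = -2 + (((K**2 + K**2) - 8)*sqrt(K))/2 = -2 + ((2*K**2 - 8)*sqrt(K))/2 = -2 + ((-8 + 2*K**2)*sqrt(K))/2 = -2 + (sqrt(K)*(-8 + 2*K**2))/2 = -2 + sqrt(K)*(-8 + 2*K**2)/2)
2401 - (-33*(-11) - s(21)) = 2401 - (-33*(-11) - (-2 + 21**(5/2) - 4*sqrt(21))) = 2401 - (363 - (-2 + 441*sqrt(21) - 4*sqrt(21))) = 2401 - (363 - (-2 + 437*sqrt(21))) = 2401 - (363 + (2 - 437*sqrt(21))) = 2401 - (365 - 437*sqrt(21)) = 2401 + (-365 + 437*sqrt(21)) = 2036 + 437*sqrt(21)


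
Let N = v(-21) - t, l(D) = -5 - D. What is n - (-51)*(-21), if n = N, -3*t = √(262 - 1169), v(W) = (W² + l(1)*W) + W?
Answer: -525 + I*√907/3 ≈ -525.0 + 10.039*I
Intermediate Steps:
v(W) = W² - 5*W (v(W) = (W² + (-5 - 1*1)*W) + W = (W² + (-5 - 1)*W) + W = (W² - 6*W) + W = W² - 5*W)
t = -I*√907/3 (t = -√(262 - 1169)/3 = -I*√907/3 ≈ -10.039*I)
N = 546 + I*√907/3 (N = -21*(-5 - 21) - (-1)*I*√907/3 = -21*(-26) + I*√907/3 = 546 + I*√907/3 ≈ 546.0 + 10.039*I)
n = 546 + I*√907/3 ≈ 546.0 + 10.039*I
n - (-51)*(-21) = (546 + I*√907/3) - (-51)*(-21) = (546 + I*√907/3) - 1*1071 = (546 + I*√907/3) - 1071 = -525 + I*√907/3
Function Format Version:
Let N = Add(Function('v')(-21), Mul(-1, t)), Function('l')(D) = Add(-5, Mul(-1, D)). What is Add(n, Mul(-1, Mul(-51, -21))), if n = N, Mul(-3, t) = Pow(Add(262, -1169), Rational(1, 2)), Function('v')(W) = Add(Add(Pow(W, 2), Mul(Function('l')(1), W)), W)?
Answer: Add(-525, Mul(Rational(1, 3), I, Pow(907, Rational(1, 2)))) ≈ Add(-525.00, Mul(10.039, I))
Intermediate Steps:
Function('v')(W) = Add(Pow(W, 2), Mul(-5, W)) (Function('v')(W) = Add(Add(Pow(W, 2), Mul(Add(-5, Mul(-1, 1)), W)), W) = Add(Add(Pow(W, 2), Mul(Add(-5, -1), W)), W) = Add(Add(Pow(W, 2), Mul(-6, W)), W) = Add(Pow(W, 2), Mul(-5, W)))
t = Mul(Rational(-1, 3), I, Pow(907, Rational(1, 2))) (t = Mul(Rational(-1, 3), Pow(Add(262, -1169), Rational(1, 2))) = Mul(Rational(-1, 3), Pow(-907, Rational(1, 2))) = Mul(Rational(-1, 3), Mul(I, Pow(907, Rational(1, 2)))) = Mul(Rational(-1, 3), I, Pow(907, Rational(1, 2))) ≈ Mul(-10.039, I))
N = Add(546, Mul(Rational(1, 3), I, Pow(907, Rational(1, 2)))) (N = Add(Mul(-21, Add(-5, -21)), Mul(-1, Mul(Rational(-1, 3), I, Pow(907, Rational(1, 2))))) = Add(Mul(-21, -26), Mul(Rational(1, 3), I, Pow(907, Rational(1, 2)))) = Add(546, Mul(Rational(1, 3), I, Pow(907, Rational(1, 2)))) ≈ Add(546.00, Mul(10.039, I)))
n = Add(546, Mul(Rational(1, 3), I, Pow(907, Rational(1, 2)))) ≈ Add(546.00, Mul(10.039, I))
Add(n, Mul(-1, Mul(-51, -21))) = Add(Add(546, Mul(Rational(1, 3), I, Pow(907, Rational(1, 2)))), Mul(-1, Mul(-51, -21))) = Add(Add(546, Mul(Rational(1, 3), I, Pow(907, Rational(1, 2)))), Mul(-1, 1071)) = Add(Add(546, Mul(Rational(1, 3), I, Pow(907, Rational(1, 2)))), -1071) = Add(-525, Mul(Rational(1, 3), I, Pow(907, Rational(1, 2))))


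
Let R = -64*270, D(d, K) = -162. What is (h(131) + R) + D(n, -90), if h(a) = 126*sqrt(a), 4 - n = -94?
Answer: -17442 + 126*sqrt(131) ≈ -16000.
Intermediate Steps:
n = 98 (n = 4 - 1*(-94) = 4 + 94 = 98)
R = -17280
(h(131) + R) + D(n, -90) = (126*sqrt(131) - 17280) - 162 = (-17280 + 126*sqrt(131)) - 162 = -17442 + 126*sqrt(131)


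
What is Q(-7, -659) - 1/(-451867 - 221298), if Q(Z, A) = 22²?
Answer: 325811861/673165 ≈ 484.00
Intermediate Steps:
Q(Z, A) = 484
Q(-7, -659) - 1/(-451867 - 221298) = 484 - 1/(-451867 - 221298) = 484 - 1/(-673165) = 484 - 1*(-1/673165) = 484 + 1/673165 = 325811861/673165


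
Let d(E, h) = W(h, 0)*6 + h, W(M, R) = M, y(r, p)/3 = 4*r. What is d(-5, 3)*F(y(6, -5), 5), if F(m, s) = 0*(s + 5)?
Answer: 0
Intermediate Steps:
y(r, p) = 12*r (y(r, p) = 3*(4*r) = 12*r)
d(E, h) = 7*h (d(E, h) = h*6 + h = 6*h + h = 7*h)
F(m, s) = 0 (F(m, s) = 0*(5 + s) = 0)
d(-5, 3)*F(y(6, -5), 5) = (7*3)*0 = 21*0 = 0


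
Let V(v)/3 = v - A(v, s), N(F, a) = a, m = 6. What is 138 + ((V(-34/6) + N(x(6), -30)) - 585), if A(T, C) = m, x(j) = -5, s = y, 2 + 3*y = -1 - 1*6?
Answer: -512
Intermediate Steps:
y = -3 (y = -⅔ + (-1 - 1*6)/3 = -⅔ + (-1 - 6)/3 = -⅔ + (⅓)*(-7) = -⅔ - 7/3 = -3)
s = -3
A(T, C) = 6
V(v) = -18 + 3*v (V(v) = 3*(v - 1*6) = 3*(v - 6) = 3*(-6 + v) = -18 + 3*v)
138 + ((V(-34/6) + N(x(6), -30)) - 585) = 138 + (((-18 + 3*(-34/6)) - 30) - 585) = 138 + (((-18 + 3*(-34*⅙)) - 30) - 585) = 138 + (((-18 + 3*(-17/3)) - 30) - 585) = 138 + (((-18 - 17) - 30) - 585) = 138 + ((-35 - 30) - 585) = 138 + (-65 - 585) = 138 - 650 = -512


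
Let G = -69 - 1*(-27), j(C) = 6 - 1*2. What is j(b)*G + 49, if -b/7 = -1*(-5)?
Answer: -119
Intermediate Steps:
b = -35 (b = -(-7)*(-5) = -7*5 = -35)
j(C) = 4 (j(C) = 6 - 2 = 4)
G = -42 (G = -69 + 27 = -42)
j(b)*G + 49 = 4*(-42) + 49 = -168 + 49 = -119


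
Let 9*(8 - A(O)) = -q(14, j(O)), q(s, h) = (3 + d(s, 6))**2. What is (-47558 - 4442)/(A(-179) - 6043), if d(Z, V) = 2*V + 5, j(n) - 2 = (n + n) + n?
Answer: 93600/10783 ≈ 8.6803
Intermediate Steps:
j(n) = 2 + 3*n (j(n) = 2 + ((n + n) + n) = 2 + (2*n + n) = 2 + 3*n)
d(Z, V) = 5 + 2*V
q(s, h) = 400 (q(s, h) = (3 + (5 + 2*6))**2 = (3 + (5 + 12))**2 = (3 + 17)**2 = 20**2 = 400)
A(O) = 472/9 (A(O) = 8 - (-1)*400/9 = 8 - 1/9*(-400) = 8 + 400/9 = 472/9)
(-47558 - 4442)/(A(-179) - 6043) = (-47558 - 4442)/(472/9 - 6043) = -52000/(-53915/9) = -52000*(-9/53915) = 93600/10783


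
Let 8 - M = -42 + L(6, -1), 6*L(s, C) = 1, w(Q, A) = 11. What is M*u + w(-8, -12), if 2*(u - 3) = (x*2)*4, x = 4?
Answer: 5747/6 ≈ 957.83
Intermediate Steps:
u = 19 (u = 3 + ((4*2)*4)/2 = 3 + (8*4)/2 = 3 + (½)*32 = 3 + 16 = 19)
L(s, C) = ⅙ (L(s, C) = (⅙)*1 = ⅙)
M = 299/6 (M = 8 - (-42 + ⅙) = 8 - 1*(-251/6) = 8 + 251/6 = 299/6 ≈ 49.833)
M*u + w(-8, -12) = (299/6)*19 + 11 = 5681/6 + 11 = 5747/6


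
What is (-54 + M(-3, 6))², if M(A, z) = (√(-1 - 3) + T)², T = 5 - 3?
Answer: 2852 - 864*I ≈ 2852.0 - 864.0*I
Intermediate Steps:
T = 2
M(A, z) = (2 + 2*I)² (M(A, z) = (√(-1 - 3) + 2)² = (√(-4) + 2)² = (2*I + 2)² = (2 + 2*I)²)
(-54 + M(-3, 6))² = (-54 + 8*I)²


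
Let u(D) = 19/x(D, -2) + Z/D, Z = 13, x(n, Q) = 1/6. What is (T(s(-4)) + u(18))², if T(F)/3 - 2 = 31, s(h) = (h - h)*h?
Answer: 14799409/324 ≈ 45677.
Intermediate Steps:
x(n, Q) = ⅙
s(h) = 0 (s(h) = 0*h = 0)
T(F) = 99 (T(F) = 6 + 3*31 = 6 + 93 = 99)
u(D) = 114 + 13/D (u(D) = 19/(⅙) + 13/D = 19*6 + 13/D = 114 + 13/D)
(T(s(-4)) + u(18))² = (99 + (114 + 13/18))² = (99 + 2065/18)² = (3847/18)² = 14799409/324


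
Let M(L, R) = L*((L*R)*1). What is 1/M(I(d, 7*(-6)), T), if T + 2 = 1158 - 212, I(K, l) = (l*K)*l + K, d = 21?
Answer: 1/1296880628400 ≈ 7.7108e-13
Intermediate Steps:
I(K, l) = K + K*l**2 (I(K, l) = (K*l)*l + K = K*l**2 + K = K + K*l**2)
T = 944 (T = -2 + (1158 - 212) = -2 + 946 = 944)
M(L, R) = R*L**2 (M(L, R) = L*(L*R) = R*L**2)
1/M(I(d, 7*(-6)), T) = 1/(944*(21*(1 + (7*(-6))**2))**2) = 1/(944*(21*(1 + (-42)**2))**2) = 1/(944*(21*(1 + 1764))**2) = 1/(944*(21*1765)**2) = 1/(944*37065**2) = 1/(944*1373814225) = 1/1296880628400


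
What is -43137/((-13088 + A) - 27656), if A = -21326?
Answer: 14379/20690 ≈ 0.69497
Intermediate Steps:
-43137/((-13088 + A) - 27656) = -43137/((-13088 - 21326) - 27656) = -43137/(-34414 - 27656) = -43137/(-62070) = -43137*(-1/62070) = 14379/20690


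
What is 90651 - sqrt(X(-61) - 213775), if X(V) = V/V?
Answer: 90651 - I*sqrt(213774) ≈ 90651.0 - 462.36*I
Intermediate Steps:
X(V) = 1
90651 - sqrt(X(-61) - 213775) = 90651 - sqrt(1 - 213775) = 90651 - sqrt(-213774) = 90651 - I*sqrt(213774)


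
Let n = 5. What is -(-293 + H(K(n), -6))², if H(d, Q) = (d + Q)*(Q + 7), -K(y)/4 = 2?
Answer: -94249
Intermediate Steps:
K(y) = -8 (K(y) = -4*2 = -8)
H(d, Q) = (7 + Q)*(Q + d) (H(d, Q) = (Q + d)*(7 + Q) = (7 + Q)*(Q + d))
-(-293 + H(K(n), -6))² = -(-293 + ((-6)² + 7*(-6) + 7*(-8) - 6*(-8)))² = -(-293 + (36 - 42 - 56 + 48))² = -(-293 - 14)² = -1*(-307)² = -1*94249 = -94249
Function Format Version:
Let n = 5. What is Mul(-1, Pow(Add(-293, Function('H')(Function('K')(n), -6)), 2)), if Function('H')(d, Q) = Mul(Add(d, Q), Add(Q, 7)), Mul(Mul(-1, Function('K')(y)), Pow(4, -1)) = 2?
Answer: -94249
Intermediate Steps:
Function('K')(y) = -8 (Function('K')(y) = Mul(-4, 2) = -8)
Function('H')(d, Q) = Mul(Add(7, Q), Add(Q, d)) (Function('H')(d, Q) = Mul(Add(Q, d), Add(7, Q)) = Mul(Add(7, Q), Add(Q, d)))
Mul(-1, Pow(Add(-293, Function('H')(Function('K')(n), -6)), 2)) = Mul(-1, Pow(Add(-293, Add(Pow(-6, 2), Mul(7, -6), Mul(7, -8), Mul(-6, -8))), 2)) = Mul(-1, Pow(Add(-293, Add(36, -42, -56, 48)), 2)) = Mul(-1, Pow(Add(-293, -14), 2)) = Mul(-1, Pow(-307, 2)) = Mul(-1, 94249) = -94249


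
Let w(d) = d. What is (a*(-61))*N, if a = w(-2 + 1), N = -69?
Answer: -4209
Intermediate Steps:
a = -1 (a = -2 + 1 = -1)
(a*(-61))*N = -1*(-61)*(-69) = 61*(-69) = -4209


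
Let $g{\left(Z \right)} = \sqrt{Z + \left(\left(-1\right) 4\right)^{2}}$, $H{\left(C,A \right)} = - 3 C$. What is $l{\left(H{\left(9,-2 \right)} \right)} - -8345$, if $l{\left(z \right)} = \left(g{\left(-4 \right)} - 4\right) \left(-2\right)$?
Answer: $8353 - 4 \sqrt{3} \approx 8346.1$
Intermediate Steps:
$g{\left(Z \right)} = \sqrt{16 + Z}$ ($g{\left(Z \right)} = \sqrt{Z + \left(-4\right)^{2}} = \sqrt{Z + 16} = \sqrt{16 + Z}$)
$l{\left(z \right)} = 8 - 4 \sqrt{3}$ ($l{\left(z \right)} = \left(\sqrt{16 - 4} - 4\right) \left(-2\right) = \left(\sqrt{12} - 4\right) \left(-2\right) = \left(2 \sqrt{3} - 4\right) \left(-2\right) = \left(-4 + 2 \sqrt{3}\right) \left(-2\right) = 8 - 4 \sqrt{3}$)
$l{\left(H{\left(9,-2 \right)} \right)} - -8345 = \left(8 - 4 \sqrt{3}\right) - -8345 = \left(8 - 4 \sqrt{3}\right) + 8345 = 8353 - 4 \sqrt{3}$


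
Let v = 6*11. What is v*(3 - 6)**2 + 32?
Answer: 626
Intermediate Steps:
v = 66
v*(3 - 6)**2 + 32 = 66*(3 - 6)**2 + 32 = 66*(-3)**2 + 32 = 66*9 + 32 = 594 + 32 = 626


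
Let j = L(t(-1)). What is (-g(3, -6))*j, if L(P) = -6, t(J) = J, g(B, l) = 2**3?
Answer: 48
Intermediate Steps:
g(B, l) = 8
j = -6
(-g(3, -6))*j = -1*8*(-6) = -8*(-6) = 48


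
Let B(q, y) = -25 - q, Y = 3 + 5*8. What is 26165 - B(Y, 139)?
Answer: 26233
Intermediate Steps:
Y = 43 (Y = 3 + 40 = 43)
26165 - B(Y, 139) = 26165 - (-25 - 1*43) = 26165 - (-25 - 43) = 26165 - 1*(-68) = 26165 + 68 = 26233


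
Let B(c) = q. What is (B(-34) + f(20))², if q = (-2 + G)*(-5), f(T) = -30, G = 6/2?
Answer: 1225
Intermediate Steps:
G = 3 (G = 6*(½) = 3)
q = -5 (q = (-2 + 3)*(-5) = 1*(-5) = -5)
B(c) = -5
(B(-34) + f(20))² = (-5 - 30)² = (-35)² = 1225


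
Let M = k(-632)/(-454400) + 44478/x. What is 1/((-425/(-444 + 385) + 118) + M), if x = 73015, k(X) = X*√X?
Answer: 37663341752980313584000/4738521521261109133376031 - 832728885028952200*I*√158/4738521521261109133376031 ≈ 0.0079483 - 2.209e-6*I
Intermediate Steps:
k(X) = X^(3/2)
M = 44478/73015 + 79*I*√158/28400 (M = (-632)^(3/2)/(-454400) + 44478/73015 = -1264*I*√158*(-1/454400) + 44478*(1/73015) = 79*I*√158/28400 + 44478/73015 = 44478/73015 + 79*I*√158/28400 ≈ 0.60916 + 0.034965*I)
1/((-425/(-444 + 385) + 118) + M) = 1/((-425/(-444 + 385) + 118) + (44478/73015 + 79*I*√158/28400)) = 1/((-425/(-59) + 118) + (44478/73015 + 79*I*√158/28400)) = 1/((-1/59*(-425) + 118) + (44478/73015 + 79*I*√158/28400)) = 1/((425/59 + 118) + (44478/73015 + 79*I*√158/28400)) = 1/(7387/59 + (44478/73015 + 79*I*√158/28400)) = 1/(541986007/4307885 + 79*I*√158/28400)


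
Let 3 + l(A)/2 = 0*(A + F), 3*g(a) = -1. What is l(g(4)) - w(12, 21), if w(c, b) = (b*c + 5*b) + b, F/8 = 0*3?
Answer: -384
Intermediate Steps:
g(a) = -1/3 (g(a) = (1/3)*(-1) = -1/3)
F = 0 (F = 8*(0*3) = 8*0 = 0)
l(A) = -6 (l(A) = -6 + 2*(0*(A + 0)) = -6 + 2*(0*A) = -6 + 2*0 = -6 + 0 = -6)
w(c, b) = 6*b + b*c (w(c, b) = (5*b + b*c) + b = 6*b + b*c)
l(g(4)) - w(12, 21) = -6 - 21*(6 + 12) = -6 - 21*18 = -6 - 1*378 = -6 - 378 = -384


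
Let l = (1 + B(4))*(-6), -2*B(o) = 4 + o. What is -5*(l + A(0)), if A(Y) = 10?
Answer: -140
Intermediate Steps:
B(o) = -2 - o/2 (B(o) = -(4 + o)/2 = -2 - o/2)
l = 18 (l = (1 + (-2 - 1/2*4))*(-6) = (1 + (-2 - 2))*(-6) = (1 - 4)*(-6) = -3*(-6) = 18)
-5*(l + A(0)) = -5*(18 + 10) = -5*28 = -140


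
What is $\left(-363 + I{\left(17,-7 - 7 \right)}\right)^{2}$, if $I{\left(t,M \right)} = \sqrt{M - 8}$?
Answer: $\left(363 - i \sqrt{22}\right)^{2} \approx 1.3175 \cdot 10^{5} - 3405.0 i$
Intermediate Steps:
$I{\left(t,M \right)} = \sqrt{-8 + M}$
$\left(-363 + I{\left(17,-7 - 7 \right)}\right)^{2} = \left(-363 + \sqrt{-8 - 14}\right)^{2} = \left(-363 + \sqrt{-22}\right)^{2} = \left(-363 + i \sqrt{22}\right)^{2}$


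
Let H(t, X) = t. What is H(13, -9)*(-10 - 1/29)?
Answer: -3783/29 ≈ -130.45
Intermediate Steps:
H(13, -9)*(-10 - 1/29) = 13*(-10 - 1/29) = 13*(-291/29) = -3783/29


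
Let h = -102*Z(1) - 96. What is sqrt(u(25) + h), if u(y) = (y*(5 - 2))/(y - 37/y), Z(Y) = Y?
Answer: I*sqrt(38183)/14 ≈ 13.957*I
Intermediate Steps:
u(y) = 3*y/(y - 37/y) (u(y) = (y*3)/(y - 37/y) = (3*y)/(y - 37/y) = 3*y/(y - 37/y))
h = -198 (h = -102*1 - 96 = -102 - 96 = -198)
sqrt(u(25) + h) = sqrt(3*25**2/(-37 + 25**2) - 198) = sqrt(3*625/(-37 + 625) - 198) = sqrt(3*625/588 - 198) = sqrt(3*625*(1/588) - 198) = sqrt(625/196 - 198) = sqrt(-38183/196) = I*sqrt(38183)/14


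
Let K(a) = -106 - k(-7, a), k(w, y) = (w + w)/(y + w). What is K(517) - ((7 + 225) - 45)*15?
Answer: -742298/255 ≈ -2911.0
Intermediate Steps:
k(w, y) = 2*w/(w + y) (k(w, y) = (2*w)/(w + y) = 2*w/(w + y))
K(a) = -106 + 14/(-7 + a) (K(a) = -106 - 2*(-7)/(-7 + a) = -106 - (-14)/(-7 + a) = -106 + 14/(-7 + a))
K(517) - ((7 + 225) - 45)*15 = 2*(378 - 53*517)/(-7 + 517) - ((7 + 225) - 45)*15 = 2*(378 - 27401)/510 - (232 - 45)*15 = 2*(1/510)*(-27023) - 187*15 = -27023/255 - 1*2805 = -27023/255 - 2805 = -742298/255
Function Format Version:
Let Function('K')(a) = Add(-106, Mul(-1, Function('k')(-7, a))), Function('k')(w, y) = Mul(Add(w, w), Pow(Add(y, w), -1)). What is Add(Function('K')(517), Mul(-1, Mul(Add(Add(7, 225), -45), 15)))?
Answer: Rational(-742298, 255) ≈ -2911.0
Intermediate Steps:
Function('k')(w, y) = Mul(2, w, Pow(Add(w, y), -1)) (Function('k')(w, y) = Mul(Mul(2, w), Pow(Add(w, y), -1)) = Mul(2, w, Pow(Add(w, y), -1)))
Function('K')(a) = Add(-106, Mul(14, Pow(Add(-7, a), -1))) (Function('K')(a) = Add(-106, Mul(-1, Mul(2, -7, Pow(Add(-7, a), -1)))) = Add(-106, Mul(-1, Mul(-14, Pow(Add(-7, a), -1)))) = Add(-106, Mul(14, Pow(Add(-7, a), -1))))
Add(Function('K')(517), Mul(-1, Mul(Add(Add(7, 225), -45), 15))) = Add(Mul(2, Pow(Add(-7, 517), -1), Add(378, Mul(-53, 517))), Mul(-1, Mul(Add(Add(7, 225), -45), 15))) = Add(Mul(2, Pow(510, -1), Add(378, -27401)), Mul(-1, Mul(Add(232, -45), 15))) = Add(Mul(2, Rational(1, 510), -27023), Mul(-1, Mul(187, 15))) = Add(Rational(-27023, 255), Mul(-1, 2805)) = Add(Rational(-27023, 255), -2805) = Rational(-742298, 255)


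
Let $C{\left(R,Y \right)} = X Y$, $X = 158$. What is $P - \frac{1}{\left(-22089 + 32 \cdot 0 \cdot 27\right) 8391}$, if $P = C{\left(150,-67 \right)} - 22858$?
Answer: $- \frac{6198805233755}{185348799} \approx -33444.0$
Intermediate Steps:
$C{\left(R,Y \right)} = 158 Y$
$P = -33444$ ($P = 158 \left(-67\right) - 22858 = -10586 - 22858 = -33444$)
$P - \frac{1}{\left(-22089 + 32 \cdot 0 \cdot 27\right) 8391} = -33444 - \frac{1}{\left(-22089 + 32 \cdot 0 \cdot 27\right) 8391} = -33444 - \frac{1}{-22089 + 0 \cdot 27} \cdot \frac{1}{8391} = -33444 - \frac{1}{-22089 + 0} \cdot \frac{1}{8391} = -33444 - \frac{1}{-22089} \cdot \frac{1}{8391} = -33444 - \left(- \frac{1}{22089}\right) \frac{1}{8391} = -33444 - - \frac{1}{185348799} = -33444 + \frac{1}{185348799} = - \frac{6198805233755}{185348799}$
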